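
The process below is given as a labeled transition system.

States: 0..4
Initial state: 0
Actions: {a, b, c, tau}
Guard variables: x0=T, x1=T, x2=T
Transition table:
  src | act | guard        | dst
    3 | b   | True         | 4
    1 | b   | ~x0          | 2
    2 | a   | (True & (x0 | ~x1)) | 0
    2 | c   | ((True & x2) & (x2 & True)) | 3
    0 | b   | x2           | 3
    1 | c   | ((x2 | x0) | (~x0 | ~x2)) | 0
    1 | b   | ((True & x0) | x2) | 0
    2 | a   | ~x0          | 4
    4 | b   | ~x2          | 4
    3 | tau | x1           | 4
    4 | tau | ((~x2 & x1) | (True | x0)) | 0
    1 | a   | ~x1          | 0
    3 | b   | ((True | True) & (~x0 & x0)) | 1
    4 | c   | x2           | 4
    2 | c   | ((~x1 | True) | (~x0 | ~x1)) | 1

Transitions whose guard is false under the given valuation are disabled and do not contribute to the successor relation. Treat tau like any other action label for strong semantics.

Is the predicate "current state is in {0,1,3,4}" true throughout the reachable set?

Answer: INVARIANT HOLDS

Working:
Allowed set {0,1,3,4}
Reachable = {0,3,4}
  0: ✓
  3: ✓
  4: ✓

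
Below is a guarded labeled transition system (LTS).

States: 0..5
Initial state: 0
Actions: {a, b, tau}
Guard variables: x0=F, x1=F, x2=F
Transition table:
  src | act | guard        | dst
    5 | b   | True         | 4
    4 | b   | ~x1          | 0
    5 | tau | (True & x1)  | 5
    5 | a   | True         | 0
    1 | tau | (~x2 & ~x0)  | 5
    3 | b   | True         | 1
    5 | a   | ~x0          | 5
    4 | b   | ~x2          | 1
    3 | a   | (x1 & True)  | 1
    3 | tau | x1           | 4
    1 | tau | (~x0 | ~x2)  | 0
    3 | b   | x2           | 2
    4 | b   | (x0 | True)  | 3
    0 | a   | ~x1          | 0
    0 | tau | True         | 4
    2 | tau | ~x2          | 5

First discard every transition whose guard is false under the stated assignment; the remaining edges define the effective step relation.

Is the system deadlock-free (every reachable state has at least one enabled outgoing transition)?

Reachable = {0,1,3,4,5}
  0: a→0  tau→4  [2 out]
  1: tau→0  tau→5  [2 out]
  3: b→1  [1 out]
  4: b→0  b→1  b→3  [3 out]
  5: a→0  a→5  b→4  [3 out]

Answer: DEADLOCK-FREE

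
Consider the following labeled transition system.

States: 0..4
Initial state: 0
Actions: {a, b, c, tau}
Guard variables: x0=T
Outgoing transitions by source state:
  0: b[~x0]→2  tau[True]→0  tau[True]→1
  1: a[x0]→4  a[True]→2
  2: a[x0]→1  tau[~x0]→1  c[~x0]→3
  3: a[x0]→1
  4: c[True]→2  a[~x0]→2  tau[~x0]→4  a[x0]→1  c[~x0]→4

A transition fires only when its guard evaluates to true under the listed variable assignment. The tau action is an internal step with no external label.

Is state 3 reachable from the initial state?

Answer: UNREACHABLE

Analysis:
8 transition(s) survive guard evaluation.
Layer 0: {0}
Layer 1: {1}  total {0,1}
Layer 2: {2,4}  total {0,1,2,4}
Reach set: {0,1,2,4}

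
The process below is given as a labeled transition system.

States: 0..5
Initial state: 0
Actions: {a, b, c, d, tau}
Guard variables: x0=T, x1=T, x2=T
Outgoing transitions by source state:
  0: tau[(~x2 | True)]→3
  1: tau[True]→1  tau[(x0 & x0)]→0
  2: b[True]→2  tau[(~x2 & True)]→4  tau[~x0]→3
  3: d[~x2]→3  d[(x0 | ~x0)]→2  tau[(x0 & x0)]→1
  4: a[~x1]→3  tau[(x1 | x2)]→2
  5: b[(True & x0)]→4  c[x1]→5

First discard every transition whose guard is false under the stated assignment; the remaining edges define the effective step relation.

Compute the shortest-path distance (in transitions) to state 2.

Layered search for 2:
  depth 0: {0}
  depth 1: {3}
  depth 2: {1,2}
first hit 2 at d=2 via tau·d

Answer: 2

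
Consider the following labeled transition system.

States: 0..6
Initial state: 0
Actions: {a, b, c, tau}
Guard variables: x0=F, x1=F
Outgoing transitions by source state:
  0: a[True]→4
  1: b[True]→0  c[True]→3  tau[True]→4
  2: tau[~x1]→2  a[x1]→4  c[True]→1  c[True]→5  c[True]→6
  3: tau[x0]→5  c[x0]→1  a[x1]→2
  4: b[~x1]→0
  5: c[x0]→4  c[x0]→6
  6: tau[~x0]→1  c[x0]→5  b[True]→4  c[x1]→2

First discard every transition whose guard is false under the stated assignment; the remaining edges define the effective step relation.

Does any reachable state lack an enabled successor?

R = {0,4}
  0: a→4  [1 out]
  4: b→0  [1 out]

Answer: DEADLOCK-FREE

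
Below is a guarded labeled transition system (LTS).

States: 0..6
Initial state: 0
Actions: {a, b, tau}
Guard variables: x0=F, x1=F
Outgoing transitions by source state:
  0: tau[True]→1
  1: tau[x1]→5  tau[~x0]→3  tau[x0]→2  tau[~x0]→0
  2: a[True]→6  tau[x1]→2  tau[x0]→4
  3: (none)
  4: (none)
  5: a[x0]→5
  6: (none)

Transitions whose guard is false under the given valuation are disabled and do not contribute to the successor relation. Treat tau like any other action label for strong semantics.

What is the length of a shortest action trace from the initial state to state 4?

Breadth-first toward 4:
  depth 0: {0}
  depth 1: {1}
  depth 2: {3}
4 never appears.

Answer: UNREACHABLE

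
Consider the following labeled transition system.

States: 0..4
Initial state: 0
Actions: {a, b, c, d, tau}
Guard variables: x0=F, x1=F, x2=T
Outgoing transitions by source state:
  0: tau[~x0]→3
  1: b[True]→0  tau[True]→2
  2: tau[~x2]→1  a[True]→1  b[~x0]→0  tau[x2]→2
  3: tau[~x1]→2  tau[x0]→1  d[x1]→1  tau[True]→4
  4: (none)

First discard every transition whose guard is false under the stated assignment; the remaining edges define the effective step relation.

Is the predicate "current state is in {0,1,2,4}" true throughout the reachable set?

Safe = {0,1,2,4}
R = {0,1,2,3,4}
  0: ok
  1: ok
  2: ok
  3: VIOLATES
  4: ok
counterexample path to 3: tau

Answer: INVARIANT VIOLATED at state 3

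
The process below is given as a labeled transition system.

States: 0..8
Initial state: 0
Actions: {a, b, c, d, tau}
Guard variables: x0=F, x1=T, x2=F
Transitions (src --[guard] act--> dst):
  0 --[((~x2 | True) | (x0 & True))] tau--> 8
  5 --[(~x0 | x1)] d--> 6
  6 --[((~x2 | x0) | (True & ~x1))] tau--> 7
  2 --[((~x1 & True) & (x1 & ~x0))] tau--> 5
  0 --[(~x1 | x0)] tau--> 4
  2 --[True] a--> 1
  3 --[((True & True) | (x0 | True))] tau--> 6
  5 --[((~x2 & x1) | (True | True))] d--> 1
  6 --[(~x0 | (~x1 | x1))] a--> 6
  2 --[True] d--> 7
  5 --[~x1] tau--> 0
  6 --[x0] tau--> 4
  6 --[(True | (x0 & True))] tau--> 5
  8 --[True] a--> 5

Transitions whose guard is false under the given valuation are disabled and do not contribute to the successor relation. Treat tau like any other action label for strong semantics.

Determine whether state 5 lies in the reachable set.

Answer: REACHABLE

Working:
10 transition(s) survive guard evaluation.
depth 0: {0}
depth 1: {8}  now seen {0,8}
depth 2: {5}  now seen {0,5,8}
depth 3: {1,6}  now seen {0,1,5,6,8}
depth 4: {7}  now seen {0,1,5,6,7,8}
Reach set: {0,1,5,6,7,8}
Path to 5: tau·a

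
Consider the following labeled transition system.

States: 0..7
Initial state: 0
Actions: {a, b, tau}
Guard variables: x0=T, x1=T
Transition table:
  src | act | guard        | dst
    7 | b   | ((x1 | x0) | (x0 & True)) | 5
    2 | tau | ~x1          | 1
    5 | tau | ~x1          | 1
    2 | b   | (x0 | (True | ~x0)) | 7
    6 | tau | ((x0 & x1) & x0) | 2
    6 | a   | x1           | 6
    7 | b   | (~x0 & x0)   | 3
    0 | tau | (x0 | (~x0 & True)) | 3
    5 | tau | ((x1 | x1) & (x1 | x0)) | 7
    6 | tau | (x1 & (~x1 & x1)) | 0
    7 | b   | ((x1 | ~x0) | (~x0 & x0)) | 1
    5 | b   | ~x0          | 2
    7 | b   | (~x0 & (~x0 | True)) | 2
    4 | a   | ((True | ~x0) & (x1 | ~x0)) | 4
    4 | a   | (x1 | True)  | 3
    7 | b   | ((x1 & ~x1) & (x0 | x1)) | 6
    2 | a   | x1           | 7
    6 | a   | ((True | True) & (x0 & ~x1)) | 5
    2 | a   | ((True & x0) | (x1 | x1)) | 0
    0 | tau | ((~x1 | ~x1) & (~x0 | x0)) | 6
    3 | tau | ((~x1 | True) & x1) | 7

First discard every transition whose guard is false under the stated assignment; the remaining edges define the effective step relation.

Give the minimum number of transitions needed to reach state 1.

Breadth-first toward 1:
  L0 = {0}
  L1 = {3}
  L2 = {7}
  L3 = {1,5}
1 enters at depth 3; path tau·tau·b

Answer: 3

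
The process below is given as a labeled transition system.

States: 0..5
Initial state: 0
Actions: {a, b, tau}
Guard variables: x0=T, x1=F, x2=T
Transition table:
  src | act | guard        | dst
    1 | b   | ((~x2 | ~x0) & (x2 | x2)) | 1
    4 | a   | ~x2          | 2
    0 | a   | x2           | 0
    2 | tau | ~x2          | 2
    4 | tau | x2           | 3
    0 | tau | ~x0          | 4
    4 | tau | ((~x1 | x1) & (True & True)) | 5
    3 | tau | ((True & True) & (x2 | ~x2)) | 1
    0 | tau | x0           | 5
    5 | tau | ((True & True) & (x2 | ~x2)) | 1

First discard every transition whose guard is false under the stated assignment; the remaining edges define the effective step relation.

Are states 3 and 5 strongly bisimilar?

Compute ~ classes (split until stable):
  round 0: {{0,1,2,3,4,5}}
  round 1: {{0},{1,2},{3,4,5}}
  round 2: {{0},{1,2},{3,5},{4}}
4 equivalence class(es) (converged in 3)
3∈{3,5}, 5∈{3,5}

Answer: BISIMILAR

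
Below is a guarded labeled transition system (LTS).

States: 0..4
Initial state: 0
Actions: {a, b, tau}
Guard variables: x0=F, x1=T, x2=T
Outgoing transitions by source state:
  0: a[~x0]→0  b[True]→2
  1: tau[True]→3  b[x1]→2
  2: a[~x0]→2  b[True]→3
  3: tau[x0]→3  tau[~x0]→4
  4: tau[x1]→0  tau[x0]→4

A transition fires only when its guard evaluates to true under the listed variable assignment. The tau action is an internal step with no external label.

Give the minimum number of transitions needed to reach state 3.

Answer: 2

Working:
BFS to 3:
  L0 = {0}
  L1 = {2}
  L2 = {3}
first hit 3 at d=2 via b·b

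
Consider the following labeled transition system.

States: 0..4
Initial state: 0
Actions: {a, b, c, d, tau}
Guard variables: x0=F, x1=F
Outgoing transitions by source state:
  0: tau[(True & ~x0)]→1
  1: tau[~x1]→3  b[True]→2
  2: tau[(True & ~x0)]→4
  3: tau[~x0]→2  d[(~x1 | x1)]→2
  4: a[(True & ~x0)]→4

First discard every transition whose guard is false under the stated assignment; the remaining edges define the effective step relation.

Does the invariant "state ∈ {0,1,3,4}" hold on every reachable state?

Answer: INVARIANT VIOLATED at state 2

Trace:
Allowed set {0,1,3,4}
R = {0,1,2,3,4}
  0: ✓
  1: ✓
  2: ✗ unsafe
  3: ✓
  4: ✓
witness against invariant: tau·b → 2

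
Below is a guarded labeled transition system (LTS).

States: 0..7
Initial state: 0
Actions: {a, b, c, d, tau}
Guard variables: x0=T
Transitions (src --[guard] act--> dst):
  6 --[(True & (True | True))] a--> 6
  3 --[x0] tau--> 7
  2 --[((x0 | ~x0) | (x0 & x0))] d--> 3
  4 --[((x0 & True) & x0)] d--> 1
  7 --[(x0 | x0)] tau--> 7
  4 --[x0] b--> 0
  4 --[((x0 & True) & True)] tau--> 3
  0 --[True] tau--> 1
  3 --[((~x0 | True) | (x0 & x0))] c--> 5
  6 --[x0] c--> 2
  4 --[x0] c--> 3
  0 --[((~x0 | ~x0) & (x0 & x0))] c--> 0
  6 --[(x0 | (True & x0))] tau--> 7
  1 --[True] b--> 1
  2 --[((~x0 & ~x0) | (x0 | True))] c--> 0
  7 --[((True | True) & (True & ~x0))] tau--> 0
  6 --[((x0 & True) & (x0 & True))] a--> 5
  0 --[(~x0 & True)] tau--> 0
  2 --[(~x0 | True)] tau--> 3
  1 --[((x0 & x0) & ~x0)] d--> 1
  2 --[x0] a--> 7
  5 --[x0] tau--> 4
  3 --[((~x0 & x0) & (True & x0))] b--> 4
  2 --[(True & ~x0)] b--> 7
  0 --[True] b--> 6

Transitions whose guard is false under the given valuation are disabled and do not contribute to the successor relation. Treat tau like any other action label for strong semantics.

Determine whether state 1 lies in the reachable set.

19 transition(s) survive guard evaluation.
Layer 0: {0}
Layer 1: {1,6}  total {0,1,6}
Layer 2: {2,5,7}  total {0,1,2,5,6,7}
Layer 3: {3,4}  total {0,1,2,3,4,5,6,7}
Reach set: {0,1,2,3,4,5,6,7}
Path to 1: tau

Answer: REACHABLE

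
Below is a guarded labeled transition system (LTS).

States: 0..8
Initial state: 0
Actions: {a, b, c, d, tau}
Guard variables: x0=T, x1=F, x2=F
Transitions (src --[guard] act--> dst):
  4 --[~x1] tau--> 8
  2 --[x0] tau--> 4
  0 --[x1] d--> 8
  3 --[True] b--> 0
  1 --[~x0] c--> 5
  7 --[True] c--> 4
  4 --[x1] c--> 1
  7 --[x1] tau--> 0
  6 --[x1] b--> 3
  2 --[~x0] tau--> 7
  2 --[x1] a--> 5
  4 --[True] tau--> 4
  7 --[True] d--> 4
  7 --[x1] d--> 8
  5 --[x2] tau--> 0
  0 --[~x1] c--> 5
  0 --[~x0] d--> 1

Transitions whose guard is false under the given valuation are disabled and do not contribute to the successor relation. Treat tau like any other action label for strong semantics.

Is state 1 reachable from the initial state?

Answer: UNREACHABLE

Analysis:
After dropping false guards: 7 live edges.
Layer 0: {0}
Layer 1: {5}  cumulative {0,5}
Reachable = {0,5}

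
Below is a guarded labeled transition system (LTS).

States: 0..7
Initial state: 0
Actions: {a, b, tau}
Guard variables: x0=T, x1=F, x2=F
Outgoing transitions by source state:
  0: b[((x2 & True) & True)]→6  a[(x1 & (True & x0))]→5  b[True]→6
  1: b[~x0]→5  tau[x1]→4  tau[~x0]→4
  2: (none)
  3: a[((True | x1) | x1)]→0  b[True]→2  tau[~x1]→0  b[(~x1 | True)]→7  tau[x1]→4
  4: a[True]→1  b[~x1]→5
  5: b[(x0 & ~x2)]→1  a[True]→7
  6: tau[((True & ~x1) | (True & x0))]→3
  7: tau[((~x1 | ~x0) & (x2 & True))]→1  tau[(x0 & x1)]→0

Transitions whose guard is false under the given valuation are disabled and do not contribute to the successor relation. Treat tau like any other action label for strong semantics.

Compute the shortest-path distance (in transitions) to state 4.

Answer: UNREACHABLE

Working:
Layered search for 4:
  L0 = {0}
  L1 = {6}
  L2 = {3}
  L3 = {2,7}
4 never appears.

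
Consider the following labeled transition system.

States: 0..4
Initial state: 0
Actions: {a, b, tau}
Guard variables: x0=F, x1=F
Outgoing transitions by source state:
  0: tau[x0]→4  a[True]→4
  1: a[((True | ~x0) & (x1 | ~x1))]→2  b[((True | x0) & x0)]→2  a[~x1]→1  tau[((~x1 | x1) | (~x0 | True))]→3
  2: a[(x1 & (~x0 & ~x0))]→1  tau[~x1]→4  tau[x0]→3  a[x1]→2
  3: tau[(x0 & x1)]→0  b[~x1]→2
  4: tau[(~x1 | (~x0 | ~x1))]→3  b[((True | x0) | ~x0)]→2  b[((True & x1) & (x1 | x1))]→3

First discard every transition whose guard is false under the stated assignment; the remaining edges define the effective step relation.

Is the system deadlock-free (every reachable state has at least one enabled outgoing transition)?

Reachable = {0,2,3,4}
  0: a→4  [1 exit(s)]
  2: tau→4  [1 exit(s)]
  3: b→2  [1 exit(s)]
  4: b→2  tau→3  [2 exit(s)]

Answer: DEADLOCK-FREE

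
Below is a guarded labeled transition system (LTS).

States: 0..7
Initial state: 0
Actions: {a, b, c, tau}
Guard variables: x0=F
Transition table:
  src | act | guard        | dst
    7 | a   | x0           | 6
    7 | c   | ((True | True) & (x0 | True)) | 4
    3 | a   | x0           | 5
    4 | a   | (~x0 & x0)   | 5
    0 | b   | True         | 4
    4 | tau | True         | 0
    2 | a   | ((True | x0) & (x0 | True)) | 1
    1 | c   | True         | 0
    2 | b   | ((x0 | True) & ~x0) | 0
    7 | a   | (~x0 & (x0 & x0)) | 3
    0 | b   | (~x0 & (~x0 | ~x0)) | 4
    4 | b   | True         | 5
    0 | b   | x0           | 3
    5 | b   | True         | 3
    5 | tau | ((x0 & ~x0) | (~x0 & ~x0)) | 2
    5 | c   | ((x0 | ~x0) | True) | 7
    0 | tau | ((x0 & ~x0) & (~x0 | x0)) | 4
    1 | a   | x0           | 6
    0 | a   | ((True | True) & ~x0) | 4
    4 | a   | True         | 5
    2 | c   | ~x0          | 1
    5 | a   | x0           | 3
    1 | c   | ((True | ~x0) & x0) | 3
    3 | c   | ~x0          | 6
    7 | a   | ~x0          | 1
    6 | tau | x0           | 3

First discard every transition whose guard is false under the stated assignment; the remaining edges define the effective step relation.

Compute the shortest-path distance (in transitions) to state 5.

Layered search for 5:
  Layer 0: {0}
  Layer 1: {4}
  Layer 2: {5}
first hit 5 at d=2 via a·a

Answer: 2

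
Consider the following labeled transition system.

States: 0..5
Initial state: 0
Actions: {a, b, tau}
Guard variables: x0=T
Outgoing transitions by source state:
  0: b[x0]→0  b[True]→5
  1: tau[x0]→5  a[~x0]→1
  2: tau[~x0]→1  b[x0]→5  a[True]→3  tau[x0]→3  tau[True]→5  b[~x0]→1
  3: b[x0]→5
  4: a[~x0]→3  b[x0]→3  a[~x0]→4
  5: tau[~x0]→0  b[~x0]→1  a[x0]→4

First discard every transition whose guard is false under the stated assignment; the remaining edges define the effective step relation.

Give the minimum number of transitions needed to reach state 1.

BFS to 1:
  depth 0: {0}
  depth 1: {5}
  depth 2: {4}
  depth 3: {3}
1 never appears.

Answer: UNREACHABLE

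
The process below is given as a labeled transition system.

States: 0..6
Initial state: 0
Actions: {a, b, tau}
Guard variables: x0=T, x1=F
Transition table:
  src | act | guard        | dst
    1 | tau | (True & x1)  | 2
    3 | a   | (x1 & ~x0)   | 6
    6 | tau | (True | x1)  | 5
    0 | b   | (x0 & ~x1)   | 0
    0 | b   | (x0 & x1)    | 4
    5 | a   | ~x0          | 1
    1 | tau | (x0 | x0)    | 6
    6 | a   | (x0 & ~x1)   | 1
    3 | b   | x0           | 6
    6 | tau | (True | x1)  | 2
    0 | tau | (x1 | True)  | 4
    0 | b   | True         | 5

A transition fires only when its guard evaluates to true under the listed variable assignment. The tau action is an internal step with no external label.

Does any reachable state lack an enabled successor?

Reach set: {0,4,5}
  0: b→0  b→5  tau→4  [3 exit(s)]
  4: ∅  [STUCK]
  5: ∅  [STUCK]
trace reaching 4: tau

Answer: DEADLOCK at state 4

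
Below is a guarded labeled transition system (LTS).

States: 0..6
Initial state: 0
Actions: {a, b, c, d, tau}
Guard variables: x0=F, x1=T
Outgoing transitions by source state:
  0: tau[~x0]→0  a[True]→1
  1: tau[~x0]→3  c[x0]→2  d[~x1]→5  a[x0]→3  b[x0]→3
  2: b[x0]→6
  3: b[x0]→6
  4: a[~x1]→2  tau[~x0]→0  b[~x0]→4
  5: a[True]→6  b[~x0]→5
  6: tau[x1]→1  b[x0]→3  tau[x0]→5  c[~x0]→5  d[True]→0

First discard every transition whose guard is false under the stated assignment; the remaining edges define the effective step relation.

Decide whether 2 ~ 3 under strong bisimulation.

Bisimulation quotient by refinement:
  round 0: {{0,1,2,3,4,5,6}}
  round 1: {{0},{1},{2,3},{4},{5},{6}}
6 equivalence class(es) (converged in 2)
2∈{2,3}, 3∈{2,3}

Answer: BISIMILAR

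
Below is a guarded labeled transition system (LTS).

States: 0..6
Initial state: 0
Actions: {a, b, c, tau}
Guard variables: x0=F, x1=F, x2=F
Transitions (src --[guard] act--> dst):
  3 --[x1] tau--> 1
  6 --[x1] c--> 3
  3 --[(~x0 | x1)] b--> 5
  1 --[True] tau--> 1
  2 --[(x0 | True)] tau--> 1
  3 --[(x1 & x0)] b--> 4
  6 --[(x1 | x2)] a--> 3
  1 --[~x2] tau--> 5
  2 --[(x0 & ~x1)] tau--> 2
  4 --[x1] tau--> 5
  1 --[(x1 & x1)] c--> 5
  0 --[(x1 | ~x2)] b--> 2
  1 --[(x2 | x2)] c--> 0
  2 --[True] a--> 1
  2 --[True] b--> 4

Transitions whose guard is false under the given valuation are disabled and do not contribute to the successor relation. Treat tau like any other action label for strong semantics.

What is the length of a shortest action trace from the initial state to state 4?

Answer: 2

Analysis:
Layered search for 4:
  depth 0: {0}
  depth 1: {2}
  depth 2: {1,4}
4 enters at depth 2; path b·b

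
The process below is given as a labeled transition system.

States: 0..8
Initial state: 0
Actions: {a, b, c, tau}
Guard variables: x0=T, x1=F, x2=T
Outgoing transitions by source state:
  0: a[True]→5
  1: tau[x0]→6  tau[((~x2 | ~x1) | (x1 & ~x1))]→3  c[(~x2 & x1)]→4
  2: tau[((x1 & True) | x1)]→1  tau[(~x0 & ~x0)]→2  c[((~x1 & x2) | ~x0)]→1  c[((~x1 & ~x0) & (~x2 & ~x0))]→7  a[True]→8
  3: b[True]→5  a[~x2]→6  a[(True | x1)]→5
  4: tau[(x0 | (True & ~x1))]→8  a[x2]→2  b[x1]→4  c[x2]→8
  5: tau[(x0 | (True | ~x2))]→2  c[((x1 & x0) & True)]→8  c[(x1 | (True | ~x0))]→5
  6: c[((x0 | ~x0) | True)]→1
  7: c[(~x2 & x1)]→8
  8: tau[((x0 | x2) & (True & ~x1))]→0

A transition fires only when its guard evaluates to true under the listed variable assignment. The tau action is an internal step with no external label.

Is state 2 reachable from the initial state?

Answer: REACHABLE

Working:
After dropping false guards: 14 live edges.
Layer 0: {0}
Layer 1: {5}  cumulative {0,5}
Layer 2: {2}  cumulative {0,2,5}
Layer 3: {1,8}  cumulative {0,1,2,5,8}
Layer 4: {3,6}  cumulative {0,1,2,3,5,6,8}
Reachable = {0,1,2,3,5,6,8}
trace reaching 2: a·tau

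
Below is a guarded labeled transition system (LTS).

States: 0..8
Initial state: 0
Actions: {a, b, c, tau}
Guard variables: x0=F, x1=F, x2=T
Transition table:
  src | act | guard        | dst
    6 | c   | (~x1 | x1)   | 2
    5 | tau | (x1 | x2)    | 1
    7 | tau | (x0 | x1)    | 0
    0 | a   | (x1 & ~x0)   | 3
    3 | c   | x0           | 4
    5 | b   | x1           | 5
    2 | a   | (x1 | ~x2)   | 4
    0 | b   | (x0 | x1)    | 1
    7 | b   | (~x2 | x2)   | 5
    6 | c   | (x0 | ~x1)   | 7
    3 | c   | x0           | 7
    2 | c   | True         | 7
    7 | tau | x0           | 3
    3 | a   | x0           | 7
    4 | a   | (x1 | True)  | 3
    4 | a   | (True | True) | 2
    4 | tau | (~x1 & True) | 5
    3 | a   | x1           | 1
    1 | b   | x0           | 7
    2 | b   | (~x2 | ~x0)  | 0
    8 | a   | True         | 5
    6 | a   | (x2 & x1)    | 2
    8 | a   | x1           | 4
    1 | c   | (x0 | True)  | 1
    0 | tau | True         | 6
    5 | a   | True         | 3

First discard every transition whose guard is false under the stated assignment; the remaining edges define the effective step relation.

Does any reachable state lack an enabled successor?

Reach set: {0,1,2,3,5,6,7}
  0: tau→6  [1 exit(s)]
  1: c→1  [1 exit(s)]
  2: b→0  c→7  [2 exit(s)]
  3: ∅  [deadlock]
  5: a→3  tau→1  [2 exit(s)]
  6: c→2  c→7  [2 exit(s)]
  7: b→5  [1 exit(s)]
trace reaching 3: tau·c·b·a

Answer: DEADLOCK at state 3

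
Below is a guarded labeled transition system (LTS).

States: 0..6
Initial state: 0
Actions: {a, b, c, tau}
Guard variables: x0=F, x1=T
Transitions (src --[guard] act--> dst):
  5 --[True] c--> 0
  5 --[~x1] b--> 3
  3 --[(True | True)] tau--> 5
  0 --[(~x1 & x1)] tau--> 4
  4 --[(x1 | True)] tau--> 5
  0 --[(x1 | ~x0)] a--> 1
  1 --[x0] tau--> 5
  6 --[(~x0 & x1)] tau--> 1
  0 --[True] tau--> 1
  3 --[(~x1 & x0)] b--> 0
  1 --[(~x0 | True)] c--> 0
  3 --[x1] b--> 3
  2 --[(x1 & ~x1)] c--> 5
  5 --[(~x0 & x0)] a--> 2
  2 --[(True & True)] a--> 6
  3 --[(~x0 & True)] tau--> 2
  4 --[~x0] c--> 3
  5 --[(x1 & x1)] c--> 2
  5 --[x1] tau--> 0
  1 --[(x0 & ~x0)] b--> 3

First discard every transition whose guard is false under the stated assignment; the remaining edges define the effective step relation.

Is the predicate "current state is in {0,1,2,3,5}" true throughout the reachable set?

Answer: INVARIANT HOLDS

Working:
Allowed set {0,1,2,3,5}
Reachable = {0,1}
  0: safe
  1: safe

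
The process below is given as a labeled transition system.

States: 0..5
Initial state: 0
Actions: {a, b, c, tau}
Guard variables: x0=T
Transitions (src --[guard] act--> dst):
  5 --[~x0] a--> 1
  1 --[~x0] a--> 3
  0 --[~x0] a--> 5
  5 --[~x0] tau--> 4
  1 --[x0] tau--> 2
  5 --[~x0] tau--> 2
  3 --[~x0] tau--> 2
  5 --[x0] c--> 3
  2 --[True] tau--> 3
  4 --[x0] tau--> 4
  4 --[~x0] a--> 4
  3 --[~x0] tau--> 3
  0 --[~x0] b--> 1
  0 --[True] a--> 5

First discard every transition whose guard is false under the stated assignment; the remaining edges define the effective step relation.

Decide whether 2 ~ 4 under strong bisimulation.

Answer: NOT BISIMILAR

Analysis:
Refine partition for ~:
  round 0: {{0,1,2,3,4,5}}
  round 1: {{0},{1,2,4},{3},{5}}
  round 2: {{0},{1,4},{2},{3},{5}}
  round 3: {{0},{1},{2},{3},{4},{5}}
stable after 4 split(s): 6 block(s)
class of 2: {2}; class of 4: {4}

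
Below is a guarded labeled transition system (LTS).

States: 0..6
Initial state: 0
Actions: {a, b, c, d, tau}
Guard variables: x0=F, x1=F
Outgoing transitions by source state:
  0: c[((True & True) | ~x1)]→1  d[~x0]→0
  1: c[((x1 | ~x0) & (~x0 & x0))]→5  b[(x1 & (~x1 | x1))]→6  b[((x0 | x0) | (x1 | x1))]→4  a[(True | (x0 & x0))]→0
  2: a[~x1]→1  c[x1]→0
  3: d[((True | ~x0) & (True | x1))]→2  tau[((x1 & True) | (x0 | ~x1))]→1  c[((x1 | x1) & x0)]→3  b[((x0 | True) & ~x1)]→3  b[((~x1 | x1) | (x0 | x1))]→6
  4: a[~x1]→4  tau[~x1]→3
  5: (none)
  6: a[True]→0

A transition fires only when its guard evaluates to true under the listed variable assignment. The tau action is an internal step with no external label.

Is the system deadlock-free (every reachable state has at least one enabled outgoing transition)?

Answer: DEADLOCK-FREE

Analysis:
Reachable = {0,1}
  0: c→1  d→0  [2 exit(s)]
  1: a→0  [1 exit(s)]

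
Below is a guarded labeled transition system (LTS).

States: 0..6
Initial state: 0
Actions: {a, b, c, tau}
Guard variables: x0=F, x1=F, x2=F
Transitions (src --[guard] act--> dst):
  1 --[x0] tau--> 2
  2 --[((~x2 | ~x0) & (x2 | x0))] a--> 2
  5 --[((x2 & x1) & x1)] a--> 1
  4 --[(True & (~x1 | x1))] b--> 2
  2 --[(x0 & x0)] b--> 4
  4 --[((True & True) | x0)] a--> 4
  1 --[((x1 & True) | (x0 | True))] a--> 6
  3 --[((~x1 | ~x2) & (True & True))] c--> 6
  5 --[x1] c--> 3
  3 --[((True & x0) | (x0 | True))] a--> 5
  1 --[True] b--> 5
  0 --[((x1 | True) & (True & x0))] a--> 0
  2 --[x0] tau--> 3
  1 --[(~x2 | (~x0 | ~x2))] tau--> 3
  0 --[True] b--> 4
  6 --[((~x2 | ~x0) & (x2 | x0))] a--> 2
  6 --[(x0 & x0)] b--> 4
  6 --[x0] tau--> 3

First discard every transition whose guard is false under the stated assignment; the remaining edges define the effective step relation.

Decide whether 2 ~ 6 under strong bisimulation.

Answer: BISIMILAR

Working:
Refine partition for ~:
  round 0: {{0,1,2,3,4,5,6}}
  round 1: {{0},{1},{2,5,6},{3},{4}}
stable after 2 split(s): 5 block(s)
class of 2: {2,5,6}; class of 6: {2,5,6}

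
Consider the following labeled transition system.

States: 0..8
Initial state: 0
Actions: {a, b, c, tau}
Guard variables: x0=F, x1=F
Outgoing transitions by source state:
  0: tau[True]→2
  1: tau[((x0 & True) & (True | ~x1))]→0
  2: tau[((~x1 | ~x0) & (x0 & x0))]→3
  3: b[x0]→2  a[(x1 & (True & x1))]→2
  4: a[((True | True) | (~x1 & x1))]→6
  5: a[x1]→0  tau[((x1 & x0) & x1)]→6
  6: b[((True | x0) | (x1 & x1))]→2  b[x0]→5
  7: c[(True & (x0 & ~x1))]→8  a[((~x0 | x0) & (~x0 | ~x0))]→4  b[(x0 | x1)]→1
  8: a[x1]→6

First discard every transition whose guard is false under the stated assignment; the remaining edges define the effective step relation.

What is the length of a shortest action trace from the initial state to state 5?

BFS to 5:
  L0 = {0}
  L1 = {2}
5 never appears.

Answer: UNREACHABLE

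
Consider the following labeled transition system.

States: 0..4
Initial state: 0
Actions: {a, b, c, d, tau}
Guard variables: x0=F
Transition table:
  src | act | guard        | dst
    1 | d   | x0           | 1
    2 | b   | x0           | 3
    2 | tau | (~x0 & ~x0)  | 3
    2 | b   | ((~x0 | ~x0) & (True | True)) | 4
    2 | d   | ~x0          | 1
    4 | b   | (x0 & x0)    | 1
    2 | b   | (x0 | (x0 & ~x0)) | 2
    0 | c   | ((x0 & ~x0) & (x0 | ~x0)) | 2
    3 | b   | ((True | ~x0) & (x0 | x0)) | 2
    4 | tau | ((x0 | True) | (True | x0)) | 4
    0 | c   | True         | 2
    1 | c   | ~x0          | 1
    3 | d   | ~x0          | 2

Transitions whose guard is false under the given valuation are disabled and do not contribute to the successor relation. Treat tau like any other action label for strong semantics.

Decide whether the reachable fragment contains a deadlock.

Answer: DEADLOCK-FREE

Analysis:
Reach set: {0,1,2,3,4}
  0: c→2  [1 exit(s)]
  1: c→1  [1 exit(s)]
  2: b→4  d→1  tau→3  [3 exit(s)]
  3: d→2  [1 exit(s)]
  4: tau→4  [1 exit(s)]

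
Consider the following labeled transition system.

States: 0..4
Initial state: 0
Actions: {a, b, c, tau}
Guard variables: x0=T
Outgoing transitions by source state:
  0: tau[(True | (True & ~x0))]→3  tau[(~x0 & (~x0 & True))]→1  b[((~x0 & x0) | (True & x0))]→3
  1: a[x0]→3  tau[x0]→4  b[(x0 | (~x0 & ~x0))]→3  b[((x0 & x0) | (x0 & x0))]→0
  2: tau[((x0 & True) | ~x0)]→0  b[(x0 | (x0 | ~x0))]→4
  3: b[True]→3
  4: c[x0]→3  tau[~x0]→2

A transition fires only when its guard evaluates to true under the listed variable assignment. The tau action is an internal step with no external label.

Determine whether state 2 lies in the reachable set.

10 transition(s) survive guard evaluation.
Layer 0: {0}
Layer 1: {3}  now seen {0,3}
R = {0,3}

Answer: UNREACHABLE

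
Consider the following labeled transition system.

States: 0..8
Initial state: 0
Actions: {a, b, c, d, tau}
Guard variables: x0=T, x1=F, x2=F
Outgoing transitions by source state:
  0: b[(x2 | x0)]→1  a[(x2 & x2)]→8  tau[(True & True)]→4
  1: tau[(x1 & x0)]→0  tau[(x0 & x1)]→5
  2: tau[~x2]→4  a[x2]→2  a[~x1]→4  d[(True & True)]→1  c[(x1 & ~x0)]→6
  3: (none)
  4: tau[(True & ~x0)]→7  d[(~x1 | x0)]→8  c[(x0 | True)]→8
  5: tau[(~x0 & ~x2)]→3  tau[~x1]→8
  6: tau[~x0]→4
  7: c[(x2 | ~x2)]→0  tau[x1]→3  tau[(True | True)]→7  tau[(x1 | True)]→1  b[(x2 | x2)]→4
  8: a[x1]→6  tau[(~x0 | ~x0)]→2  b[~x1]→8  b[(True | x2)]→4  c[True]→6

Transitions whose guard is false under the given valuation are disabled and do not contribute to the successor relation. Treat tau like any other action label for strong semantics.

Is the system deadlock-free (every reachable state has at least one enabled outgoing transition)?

Answer: DEADLOCK at state 1

Trace:
Reach set: {0,1,4,6,8}
  0: b→1  tau→4  [deg 2]
  1: ∅  [STUCK]
  4: c→8  d→8  [deg 2]
  6: ∅  [STUCK]
  8: b→4  b→8  c→6  [deg 3]
witness 1: b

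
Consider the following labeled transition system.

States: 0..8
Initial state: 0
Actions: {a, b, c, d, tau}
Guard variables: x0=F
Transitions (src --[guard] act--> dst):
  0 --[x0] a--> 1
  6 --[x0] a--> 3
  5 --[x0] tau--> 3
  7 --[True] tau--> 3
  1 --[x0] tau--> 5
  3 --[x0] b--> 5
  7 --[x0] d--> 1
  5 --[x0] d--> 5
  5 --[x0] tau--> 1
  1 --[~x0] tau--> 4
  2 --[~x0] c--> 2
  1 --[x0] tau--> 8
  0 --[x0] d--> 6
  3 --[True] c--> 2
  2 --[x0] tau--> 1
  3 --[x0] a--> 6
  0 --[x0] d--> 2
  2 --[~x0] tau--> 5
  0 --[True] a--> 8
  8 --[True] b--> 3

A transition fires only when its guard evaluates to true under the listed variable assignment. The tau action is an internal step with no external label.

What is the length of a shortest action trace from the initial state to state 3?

Answer: 2

Analysis:
BFS to 3:
  depth 0: {0}
  depth 1: {8}
  depth 2: {3}
3 enters at depth 2; path a·b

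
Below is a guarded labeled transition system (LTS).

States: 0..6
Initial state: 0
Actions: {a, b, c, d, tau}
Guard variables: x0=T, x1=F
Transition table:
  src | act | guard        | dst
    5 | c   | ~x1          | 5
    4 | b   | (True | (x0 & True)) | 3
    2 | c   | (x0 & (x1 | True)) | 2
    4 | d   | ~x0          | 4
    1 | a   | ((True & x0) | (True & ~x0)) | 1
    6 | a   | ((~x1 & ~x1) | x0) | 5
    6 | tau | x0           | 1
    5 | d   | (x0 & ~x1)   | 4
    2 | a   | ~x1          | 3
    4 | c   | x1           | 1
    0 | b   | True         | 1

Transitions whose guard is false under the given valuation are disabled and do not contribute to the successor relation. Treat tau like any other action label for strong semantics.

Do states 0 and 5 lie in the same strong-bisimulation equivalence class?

Answer: NOT BISIMILAR

Trace:
Compute ~ classes (split until stable):
  P[0] = {{0,1,2,3,4,5,6}}
  P[1] = {{0,4},{1},{2},{3},{5},{6}}
  P[2] = {{0},{1},{2},{3},{4},{5},{6}}
7 equivalence class(es) (converged in 3)
[0]={0}  [5]={5}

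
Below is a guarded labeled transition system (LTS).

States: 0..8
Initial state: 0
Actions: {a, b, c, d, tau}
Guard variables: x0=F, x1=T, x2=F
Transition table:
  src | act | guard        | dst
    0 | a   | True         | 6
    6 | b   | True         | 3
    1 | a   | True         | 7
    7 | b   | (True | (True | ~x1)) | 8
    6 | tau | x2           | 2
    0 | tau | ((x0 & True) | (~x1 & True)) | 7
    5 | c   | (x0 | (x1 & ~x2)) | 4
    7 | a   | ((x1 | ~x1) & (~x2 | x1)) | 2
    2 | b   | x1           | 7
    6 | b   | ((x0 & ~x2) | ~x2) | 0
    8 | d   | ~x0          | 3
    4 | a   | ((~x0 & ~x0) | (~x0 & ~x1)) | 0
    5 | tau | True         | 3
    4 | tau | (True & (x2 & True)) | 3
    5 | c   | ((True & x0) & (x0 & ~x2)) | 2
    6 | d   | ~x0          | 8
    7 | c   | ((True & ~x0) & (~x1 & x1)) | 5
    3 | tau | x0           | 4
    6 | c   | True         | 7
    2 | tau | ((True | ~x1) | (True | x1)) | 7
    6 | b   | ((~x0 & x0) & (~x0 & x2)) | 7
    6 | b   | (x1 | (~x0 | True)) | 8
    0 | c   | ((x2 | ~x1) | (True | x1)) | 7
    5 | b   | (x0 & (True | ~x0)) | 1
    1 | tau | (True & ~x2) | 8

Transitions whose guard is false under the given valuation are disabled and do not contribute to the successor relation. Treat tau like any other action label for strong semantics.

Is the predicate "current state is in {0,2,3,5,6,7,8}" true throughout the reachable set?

Allowed set {0,2,3,5,6,7,8}
Reach set: {0,2,3,6,7,8}
  0: safe
  2: safe
  3: safe
  6: safe
  7: safe
  8: safe

Answer: INVARIANT HOLDS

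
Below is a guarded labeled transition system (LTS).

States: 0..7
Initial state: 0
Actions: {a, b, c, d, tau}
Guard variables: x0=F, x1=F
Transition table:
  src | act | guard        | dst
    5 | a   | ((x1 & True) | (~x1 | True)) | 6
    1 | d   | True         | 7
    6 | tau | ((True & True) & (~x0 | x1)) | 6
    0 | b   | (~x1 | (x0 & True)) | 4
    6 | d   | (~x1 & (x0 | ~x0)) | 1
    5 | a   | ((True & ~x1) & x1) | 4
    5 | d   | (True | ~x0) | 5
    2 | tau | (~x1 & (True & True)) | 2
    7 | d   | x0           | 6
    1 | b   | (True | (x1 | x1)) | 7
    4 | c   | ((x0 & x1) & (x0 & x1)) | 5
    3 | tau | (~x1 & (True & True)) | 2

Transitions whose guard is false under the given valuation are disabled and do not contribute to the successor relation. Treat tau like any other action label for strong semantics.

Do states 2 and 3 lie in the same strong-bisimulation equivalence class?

Refine partition for ~:
  P[0] = {{0,1,2,3,4,5,6,7}}
  P[1] = {{0},{1},{2,3},{4,7},{5},{6}}
stable after 2 split(s): 6 block(s)
2∈{2,3}, 3∈{2,3}

Answer: BISIMILAR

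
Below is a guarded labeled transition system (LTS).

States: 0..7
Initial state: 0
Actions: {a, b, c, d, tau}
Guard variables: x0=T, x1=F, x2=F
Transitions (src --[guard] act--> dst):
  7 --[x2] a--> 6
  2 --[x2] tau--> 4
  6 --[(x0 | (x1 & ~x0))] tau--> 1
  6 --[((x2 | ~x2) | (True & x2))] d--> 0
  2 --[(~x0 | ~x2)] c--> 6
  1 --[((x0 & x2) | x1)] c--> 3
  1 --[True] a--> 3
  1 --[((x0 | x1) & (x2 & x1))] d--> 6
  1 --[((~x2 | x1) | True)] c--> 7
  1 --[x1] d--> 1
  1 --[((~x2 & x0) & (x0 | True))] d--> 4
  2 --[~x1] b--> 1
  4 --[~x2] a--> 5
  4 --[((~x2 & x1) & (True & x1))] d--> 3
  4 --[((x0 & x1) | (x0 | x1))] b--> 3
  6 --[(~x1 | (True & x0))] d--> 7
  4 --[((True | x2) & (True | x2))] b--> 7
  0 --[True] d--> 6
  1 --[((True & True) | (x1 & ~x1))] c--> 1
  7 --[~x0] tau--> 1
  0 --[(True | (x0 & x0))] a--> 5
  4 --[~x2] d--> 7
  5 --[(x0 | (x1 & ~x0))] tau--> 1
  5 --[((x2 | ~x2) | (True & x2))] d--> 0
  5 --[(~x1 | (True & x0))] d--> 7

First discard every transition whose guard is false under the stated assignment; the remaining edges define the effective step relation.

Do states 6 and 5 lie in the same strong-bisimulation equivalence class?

Bisimulation quotient by refinement:
  round 0: {{0,1,2,3,4,5,6,7}}
  round 1: {{0},{1},{2},{3,7},{4},{5,6}}
Fixed point at round 2; 6 class(es).
[6]={5,6}  [5]={5,6}

Answer: BISIMILAR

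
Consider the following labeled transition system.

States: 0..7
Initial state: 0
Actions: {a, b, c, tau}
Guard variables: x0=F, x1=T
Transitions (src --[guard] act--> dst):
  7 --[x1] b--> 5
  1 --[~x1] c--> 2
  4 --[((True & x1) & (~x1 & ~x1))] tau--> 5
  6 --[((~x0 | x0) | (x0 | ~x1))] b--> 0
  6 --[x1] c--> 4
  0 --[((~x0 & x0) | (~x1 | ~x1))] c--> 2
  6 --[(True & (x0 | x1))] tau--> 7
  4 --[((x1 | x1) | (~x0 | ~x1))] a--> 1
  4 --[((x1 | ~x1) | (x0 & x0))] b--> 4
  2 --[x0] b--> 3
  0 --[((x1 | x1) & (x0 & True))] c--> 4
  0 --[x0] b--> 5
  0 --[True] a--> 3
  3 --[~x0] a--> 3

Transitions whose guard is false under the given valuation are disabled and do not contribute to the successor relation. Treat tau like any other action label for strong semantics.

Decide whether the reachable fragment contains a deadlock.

Answer: DEADLOCK-FREE

Working:
Reachable = {0,3}
  0: a→3  [1 out]
  3: a→3  [1 out]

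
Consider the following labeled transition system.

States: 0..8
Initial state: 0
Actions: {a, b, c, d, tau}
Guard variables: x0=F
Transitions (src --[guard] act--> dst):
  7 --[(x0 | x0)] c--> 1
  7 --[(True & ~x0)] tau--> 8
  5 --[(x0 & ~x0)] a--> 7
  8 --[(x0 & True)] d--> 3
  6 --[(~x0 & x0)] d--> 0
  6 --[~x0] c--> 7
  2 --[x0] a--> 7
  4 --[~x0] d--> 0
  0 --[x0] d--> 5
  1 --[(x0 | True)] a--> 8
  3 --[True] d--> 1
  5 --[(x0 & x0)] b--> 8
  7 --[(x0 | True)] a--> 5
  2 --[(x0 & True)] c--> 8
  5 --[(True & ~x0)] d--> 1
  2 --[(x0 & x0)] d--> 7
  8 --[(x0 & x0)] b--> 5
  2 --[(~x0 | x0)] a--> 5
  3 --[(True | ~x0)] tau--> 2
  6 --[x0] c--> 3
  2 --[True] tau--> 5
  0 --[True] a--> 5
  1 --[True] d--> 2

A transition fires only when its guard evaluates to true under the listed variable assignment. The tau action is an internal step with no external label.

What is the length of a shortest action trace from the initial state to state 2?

Answer: 3

Working:
BFS to 2:
  L0 = {0}
  L1 = {5}
  L2 = {1}
  L3 = {2,8}
first hit 2 at d=3 via a·d·d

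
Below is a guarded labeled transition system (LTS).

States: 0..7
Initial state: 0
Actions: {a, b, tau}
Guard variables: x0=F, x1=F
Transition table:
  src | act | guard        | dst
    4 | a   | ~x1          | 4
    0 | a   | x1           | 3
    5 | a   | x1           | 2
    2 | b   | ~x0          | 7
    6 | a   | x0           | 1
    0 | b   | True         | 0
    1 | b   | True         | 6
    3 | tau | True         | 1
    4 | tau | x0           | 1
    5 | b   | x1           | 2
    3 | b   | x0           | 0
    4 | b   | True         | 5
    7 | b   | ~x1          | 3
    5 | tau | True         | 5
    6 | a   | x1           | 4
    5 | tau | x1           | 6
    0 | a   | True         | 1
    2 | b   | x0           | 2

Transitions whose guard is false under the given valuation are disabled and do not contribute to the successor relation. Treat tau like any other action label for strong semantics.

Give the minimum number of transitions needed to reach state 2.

Answer: UNREACHABLE

Analysis:
BFS to 2:
  depth 0: {0}
  depth 1: {1}
  depth 2: {6}
2 never appears.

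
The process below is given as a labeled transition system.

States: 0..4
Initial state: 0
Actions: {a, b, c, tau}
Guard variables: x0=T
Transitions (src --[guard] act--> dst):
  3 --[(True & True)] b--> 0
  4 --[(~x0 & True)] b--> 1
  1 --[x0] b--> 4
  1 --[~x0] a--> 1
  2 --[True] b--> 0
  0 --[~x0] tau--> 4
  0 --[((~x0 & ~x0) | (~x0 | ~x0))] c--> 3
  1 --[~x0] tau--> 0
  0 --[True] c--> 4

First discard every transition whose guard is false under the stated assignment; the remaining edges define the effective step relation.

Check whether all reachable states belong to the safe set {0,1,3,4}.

Answer: INVARIANT HOLDS

Analysis:
Safe = {0,1,3,4}
R = {0,4}
  0: ok
  4: ok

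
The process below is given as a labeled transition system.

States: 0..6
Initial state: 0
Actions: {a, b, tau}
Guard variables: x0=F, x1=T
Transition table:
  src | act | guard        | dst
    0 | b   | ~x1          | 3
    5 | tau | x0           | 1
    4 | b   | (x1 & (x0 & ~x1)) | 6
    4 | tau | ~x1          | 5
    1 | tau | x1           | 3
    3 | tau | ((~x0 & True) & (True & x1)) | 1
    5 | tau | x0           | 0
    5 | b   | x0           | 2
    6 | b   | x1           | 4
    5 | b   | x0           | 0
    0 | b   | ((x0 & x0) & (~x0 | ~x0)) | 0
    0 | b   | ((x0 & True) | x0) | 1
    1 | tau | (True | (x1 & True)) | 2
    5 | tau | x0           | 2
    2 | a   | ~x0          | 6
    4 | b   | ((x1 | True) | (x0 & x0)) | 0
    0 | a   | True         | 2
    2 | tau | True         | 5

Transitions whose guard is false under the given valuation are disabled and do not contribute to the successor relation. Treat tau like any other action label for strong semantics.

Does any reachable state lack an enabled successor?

R = {0,2,4,5,6}
  0: a→2  [deg 1]
  2: a→6  tau→5  [deg 2]
  4: b→0  [deg 1]
  5: ∅  [STUCK]
  6: b→4  [deg 1]
trace reaching 5: a·tau

Answer: DEADLOCK at state 5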